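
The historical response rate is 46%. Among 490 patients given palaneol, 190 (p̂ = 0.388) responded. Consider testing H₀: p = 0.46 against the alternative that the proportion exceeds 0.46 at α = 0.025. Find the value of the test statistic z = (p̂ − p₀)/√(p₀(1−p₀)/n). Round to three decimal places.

z = -3.209

p̂ = 190/490 ≈ 0.387755.
SE = √(p₀(1−p₀)/n) = √(0.2484/490) = 0.022515.
z = (0.387755 − 0.46)/0.022515 = -0.072245/0.022515 = -3.209.
p-value = P(Z > -3.209) ≈ 0.9993, so at α = 0.025 we fail to reject H₀.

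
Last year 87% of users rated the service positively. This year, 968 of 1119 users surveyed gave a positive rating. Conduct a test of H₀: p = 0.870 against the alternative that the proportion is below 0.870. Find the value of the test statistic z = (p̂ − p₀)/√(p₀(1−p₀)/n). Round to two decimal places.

p̂ = 968/1119 = 0.8651.
SE = √(p₀(1−p₀)/n) = √(0.1131/1119) = 0.0101.
z = (0.8651 − 0.87)/0.0101 = -0.0049/0.0101 = -0.49.
p-value = P(Z < -0.492) ≈ 0.3115.

z = -0.49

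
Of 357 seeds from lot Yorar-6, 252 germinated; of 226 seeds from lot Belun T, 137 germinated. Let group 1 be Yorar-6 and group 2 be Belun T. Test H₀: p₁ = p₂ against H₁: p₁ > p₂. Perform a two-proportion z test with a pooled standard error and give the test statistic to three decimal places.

p̂₁ = 252/357 = 0.70588, p̂₂ = 137/226 = 0.60619.
Pooled p̂ = (252+137)/(357+226) = 389/583 = 0.66724.
SE = √(0.222031 × 0.0072259) = 0.04005.
z = (0.70588 − 0.60619)/0.04005 = 0.09969/0.04005 = 2.489.
p-value = P(Z > 2.489) ≈ 0.0064.

z = 2.489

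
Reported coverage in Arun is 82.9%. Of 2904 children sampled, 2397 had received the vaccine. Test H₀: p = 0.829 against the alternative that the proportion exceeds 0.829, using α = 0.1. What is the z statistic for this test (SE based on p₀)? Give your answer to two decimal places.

z = -0.51

p̂ = 2397/2904 = 0.8254.
Standard error under H₀: √(0.829×0.171/2904) = 0.0070.
z = (0.8254 − 0.829)/0.0070 = -0.0036/0.0070 = -0.51.
p-value = P(Z > -0.513) ≈ 0.6962; since p > α = 0.1, fail to reject H₀.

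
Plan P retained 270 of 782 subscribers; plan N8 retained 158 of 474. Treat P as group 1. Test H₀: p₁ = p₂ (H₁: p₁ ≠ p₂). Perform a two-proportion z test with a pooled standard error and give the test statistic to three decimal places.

p̂₁ = 270/782 ≈ 0.34527, p̂₂ = 158/474 ≈ 0.33333.
Pooled p̂ = (270+158)/(782+474) = 428/1256 = 0.34076.
SE = √(p̂(1−p̂)(1/n₁+1/n₂)) = √(0.34076·0.65924·0.00338848) = √(0.000761201) = 0.02759.
z = (0.34527 − 0.33333)/0.02759 = 0.01194/0.02759 = 0.433.
p-value = 2·P(Z > 0.433) ≈ 0.6653.

z = 0.433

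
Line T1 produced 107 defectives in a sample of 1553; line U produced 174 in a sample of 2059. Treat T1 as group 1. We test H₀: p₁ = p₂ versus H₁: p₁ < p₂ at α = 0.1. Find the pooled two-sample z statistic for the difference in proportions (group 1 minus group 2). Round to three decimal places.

p̂₁ = 107/1553 = 0.06890, p̂₂ = 174/2059 = 0.08451.
Pooled p̂ = (107+174)/(1553+2059) = 281/3612 = 0.07780.
SE = √(p̂(1−p̂)(1/n₁+1/n₂)) = √(0.07780·0.92220·0.00112959) = √(8.10411e-05) = 0.00900.
z = (0.06890 − 0.08451)/0.00900 = -0.01561/0.00900 = -1.734.
p-value = P(Z < -1.734) ≈ 0.0415. With α = 0.1, reject H₀.

z = -1.734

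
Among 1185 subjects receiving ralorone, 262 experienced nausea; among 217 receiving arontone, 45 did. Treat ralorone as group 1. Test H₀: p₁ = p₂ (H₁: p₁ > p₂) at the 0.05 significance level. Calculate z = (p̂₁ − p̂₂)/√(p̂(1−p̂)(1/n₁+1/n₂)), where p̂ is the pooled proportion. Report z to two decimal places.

z = 0.45

p̂₁ = 262/1185 = 0.2211, p̂₂ = 45/217 = 0.2074.
Pooled p̂ = (262+45)/(1185+217) = 307/1402 = 0.2190.
SE = √(0.171024 × 0.00545218) = 0.0305.
z = (0.2211 − 0.2074)/0.0305 = 0.0137/0.0305 = 0.45.
p-value = P(Z > 0.449) ≈ 0.3266. With α = 0.05, fail to reject H₀.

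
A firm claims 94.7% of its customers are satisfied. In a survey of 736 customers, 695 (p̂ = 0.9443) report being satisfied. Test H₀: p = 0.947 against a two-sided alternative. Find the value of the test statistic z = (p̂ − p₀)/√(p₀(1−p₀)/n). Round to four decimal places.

p̂ = 695/736 ≈ 0.9442935.
Standard error under H₀: √(0.947×0.053/736) = 0.0082580.
z = (0.9442935 − 0.947)/0.0082580 = -0.0027065/0.0082580 = -0.3277.
p-value = 2·P(Z > 0.328) ≈ 0.7431.

z = -0.3277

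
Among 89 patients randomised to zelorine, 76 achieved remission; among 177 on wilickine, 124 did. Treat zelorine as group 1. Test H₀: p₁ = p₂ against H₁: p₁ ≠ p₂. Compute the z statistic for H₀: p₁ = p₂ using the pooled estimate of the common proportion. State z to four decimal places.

z = 2.7326

p̂₁ = 76/89 = 0.853933, p̂₂ = 124/177 = 0.700565.
Pooled p̂ = (76+124)/(89+177) = 200/266 = 0.751880.
SE = √(p̂(1−p̂)(1/n₁+1/n₂)) = √(0.751880·0.248120·0.0168857) = √(0.00315013) = 0.056126.
z = (0.853933 − 0.700565)/0.056126 = 0.153368/0.056126 = 2.7326.
p-value = 2·P(Z > 2.733) ≈ 0.0063.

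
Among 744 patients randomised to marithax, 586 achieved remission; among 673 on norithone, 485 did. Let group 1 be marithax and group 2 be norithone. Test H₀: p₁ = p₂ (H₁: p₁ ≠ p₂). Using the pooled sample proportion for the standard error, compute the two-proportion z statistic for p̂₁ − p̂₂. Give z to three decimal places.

p̂₁ = 586/744 = 0.78763, p̂₂ = 485/673 = 0.72065.
Pooled p̂ = (586+485)/(744+673) = 1071/1417 = 0.75582.
SE = √(0.184555 × 0.00282997) = 0.02285.
z = (0.78763 − 0.72065)/0.02285 = 0.06698/0.02285 = 2.931.
Two-sided p-value ≈ 2·Φ(−2.931) = 0.0034.

z = 2.931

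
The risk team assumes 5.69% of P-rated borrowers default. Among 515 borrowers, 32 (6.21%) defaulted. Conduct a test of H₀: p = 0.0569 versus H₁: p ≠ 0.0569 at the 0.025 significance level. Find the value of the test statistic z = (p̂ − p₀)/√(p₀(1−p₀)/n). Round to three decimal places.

z = 0.513

p̂ = 32/515 = 0.06214.
SE = √(p₀(1−p₀)/n) = √(0.053662/515) = 0.01021.
z = (0.06214 − 0.0569)/0.01021 = 0.00524/0.01021 = 0.513.
Two-sided p-value ≈ 2·Φ(−0.513) = 0.6080. With α = 0.025, fail to reject H₀.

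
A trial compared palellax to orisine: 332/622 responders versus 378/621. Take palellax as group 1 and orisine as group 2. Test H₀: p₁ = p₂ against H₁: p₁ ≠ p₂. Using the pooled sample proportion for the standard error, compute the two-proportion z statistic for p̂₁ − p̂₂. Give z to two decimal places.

p̂₁ = 332/622 = 0.5338, p̂₂ = 378/621 = 0.6087.
Pooled p̂ = (332+378)/(622+621) = 710/1243 = 0.5712.
SE = √(p̂(1−p̂)(1/n₁+1/n₂)) = √(0.5712·0.4288·0.00321802) = √(0.000788193) = 0.0281.
z = (0.5338 − 0.6087)/0.0281 = -0.0749/0.0281 = -2.67.

z = -2.67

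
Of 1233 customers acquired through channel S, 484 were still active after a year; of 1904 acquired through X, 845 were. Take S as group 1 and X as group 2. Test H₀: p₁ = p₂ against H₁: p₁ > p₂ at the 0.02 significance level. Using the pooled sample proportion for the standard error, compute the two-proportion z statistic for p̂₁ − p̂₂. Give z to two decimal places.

p̂₁ = 484/1233 = 0.39254, p̂₂ = 845/1904 = 0.44380.
Pooled p̂ = (484+845)/(1233+1904) = 1329/3137 = 0.42365.
SE = √(0.244171 × 0.00133624) = 0.01806.
z = (0.39254 − 0.44380)/0.01806 = -0.05126/0.01806 = -2.84.
p-value = P(Z > -2.838) ≈ 0.9977. With α = 0.02, fail to reject H₀.

z = -2.84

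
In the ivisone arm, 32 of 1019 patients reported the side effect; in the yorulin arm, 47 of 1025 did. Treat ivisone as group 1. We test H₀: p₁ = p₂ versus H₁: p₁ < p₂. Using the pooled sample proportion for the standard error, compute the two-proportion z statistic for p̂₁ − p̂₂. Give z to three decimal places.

p̂₁ = 32/1019 ≈ 0.031403, p̂₂ = 47/1025 ≈ 0.045854.
Pooled p̂ = (32+47)/(1019+1025) = 79/2044 = 0.038650.
SE = √(p̂(1−p̂)(1/n₁+1/n₂)) = √(0.038650·0.961350·0.00195696) = √(7.27128e-05) = 0.008527.
z = (0.031403 − 0.045854)/0.008527 = -0.014451/0.008527 = -1.695.
p-value = P(Z < -1.695) ≈ 0.0451.

z = -1.695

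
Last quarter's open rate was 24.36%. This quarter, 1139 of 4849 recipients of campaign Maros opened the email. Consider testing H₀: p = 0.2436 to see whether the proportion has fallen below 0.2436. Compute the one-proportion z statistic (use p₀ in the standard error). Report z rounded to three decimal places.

p̂ = 1139/4849 ≈ 0.234894.
SE = √(p₀(1−p₀)/n) = √(0.18426/4849) = 0.006164.
z = (0.234894 − 0.2436)/0.006164 = -0.008706/0.006164 = -1.412.
p-value = P(Z < -1.412) ≈ 0.0789.

z = -1.412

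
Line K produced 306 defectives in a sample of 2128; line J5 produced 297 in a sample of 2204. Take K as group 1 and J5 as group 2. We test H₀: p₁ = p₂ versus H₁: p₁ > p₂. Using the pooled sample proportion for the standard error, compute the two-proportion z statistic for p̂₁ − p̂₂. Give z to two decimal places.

p̂₁ = 306/2128 ≈ 0.1438, p̂₂ = 297/2204 ≈ 0.1348.
Pooled p̂ = (306+297)/(2128+2204) = 603/4332 = 0.1392.
SE = √(0.119821 × 0.000923645) = 0.0105.
z = (0.1438 − 0.1348)/0.0105 = 0.0090/0.0105 = 0.86.
p-value = P(Z > 0.859) ≈ 0.1950.

z = 0.86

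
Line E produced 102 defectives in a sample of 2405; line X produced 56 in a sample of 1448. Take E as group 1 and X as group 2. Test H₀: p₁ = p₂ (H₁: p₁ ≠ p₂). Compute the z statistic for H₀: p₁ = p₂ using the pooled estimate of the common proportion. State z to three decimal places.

z = 0.567

p̂₁ = 102/2405 ≈ 0.04241, p̂₂ = 56/1448 ≈ 0.03867.
Pooled p̂ = (102+56)/(2405+1448) = 158/3853 = 0.04101.
SE = √(p̂(1−p̂)(1/n₁+1/n₂)) = √(0.04101·0.95899·0.00110641) = √(4.351e-05) = 0.00660.
z = (0.04241 − 0.03867)/0.00660 = 0.00374/0.00660 = 0.567.
p-value = 2·P(Z > 0.567) ≈ 0.5710.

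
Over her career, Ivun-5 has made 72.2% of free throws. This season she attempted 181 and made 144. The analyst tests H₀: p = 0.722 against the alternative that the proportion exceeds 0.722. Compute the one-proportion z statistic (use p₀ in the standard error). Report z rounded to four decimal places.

z = 2.2096

p̂ = 144/181 ≈ 0.7955801.
Under H₀, SE = √(0.722·0.278/181) = √(0.00110893) = 0.0333006.
z = (0.7955801 − 0.722)/0.0333006 = 0.0735801/0.0333006 = 2.2096.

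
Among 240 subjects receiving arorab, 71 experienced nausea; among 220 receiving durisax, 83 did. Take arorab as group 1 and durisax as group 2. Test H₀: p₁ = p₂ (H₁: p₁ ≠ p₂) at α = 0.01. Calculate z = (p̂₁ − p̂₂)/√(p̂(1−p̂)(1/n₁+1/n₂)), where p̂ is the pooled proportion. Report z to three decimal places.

z = -1.849

p̂₁ = 71/240 ≈ 0.29583, p̂₂ = 83/220 ≈ 0.37727.
Pooled p̂ = (71+83)/(240+220) = 154/460 = 0.33478.
SE = √(p̂(1−p̂)(1/n₁+1/n₂)) = √(0.33478·0.66522·0.00871212) = √(0.00194022) = 0.04405.
z = (0.29583 − 0.37727)/0.04405 = -0.08144/0.04405 = -1.849.
Two-sided p-value ≈ 2·Φ(−1.849) = 0.0645; since p > α = 0.01, fail to reject H₀.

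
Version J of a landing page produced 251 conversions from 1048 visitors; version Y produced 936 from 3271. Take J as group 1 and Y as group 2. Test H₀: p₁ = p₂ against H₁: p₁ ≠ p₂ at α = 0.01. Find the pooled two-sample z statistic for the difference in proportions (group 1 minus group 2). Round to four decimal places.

z = -2.9438

p̂₁ = 251/1048 = 0.239504, p̂₂ = 936/3271 = 0.286151.
Pooled p̂ = (251+936)/(1048+3271) = 1187/4319 = 0.274832.
SE = √(p̂(1−p̂)(1/n₁+1/n₂)) = √(0.274832·0.725168·0.00125992) = √(0.0002511) = 0.015846.
z = (0.239504 − 0.286151)/0.015846 = -0.046647/0.015846 = -2.9438.
p-value = 2·P(Z > 2.944) ≈ 0.0032; since p < α = 0.01, reject H₀.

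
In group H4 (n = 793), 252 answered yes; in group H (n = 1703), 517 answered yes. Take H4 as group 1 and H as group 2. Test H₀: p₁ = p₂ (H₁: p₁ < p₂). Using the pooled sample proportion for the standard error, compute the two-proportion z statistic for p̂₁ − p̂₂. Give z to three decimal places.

z = 0.715

p̂₁ = 252/793 ≈ 0.31778, p̂₂ = 517/1703 ≈ 0.30358.
Pooled p̂ = (252+517)/(793+1703) = 769/2496 = 0.30809.
SE = √(0.213172 × 0.00184823) = 0.01985.
z = (0.31778 − 0.30358)/0.01985 = 0.01420/0.01985 = 0.715.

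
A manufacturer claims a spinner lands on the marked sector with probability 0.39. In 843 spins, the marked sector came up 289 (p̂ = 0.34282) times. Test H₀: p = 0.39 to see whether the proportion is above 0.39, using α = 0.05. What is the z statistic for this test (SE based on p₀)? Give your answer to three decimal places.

p̂ = 289/843 ≈ 0.34282.
Standard error under H₀: √(0.39×0.61/843) = 0.01680.
z = (0.34282 − 0.39)/0.01680 = -0.04718/0.01680 = -2.808.
p-value = P(Z > -2.808) ≈ 0.9975; since p > α = 0.05, fail to reject H₀.

z = -2.808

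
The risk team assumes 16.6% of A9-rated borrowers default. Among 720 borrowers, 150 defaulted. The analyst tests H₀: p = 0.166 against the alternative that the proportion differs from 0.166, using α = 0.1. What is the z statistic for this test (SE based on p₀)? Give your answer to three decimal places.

z = 3.053

p̂ = 150/720 ≈ 0.208333.
SE = √(p₀(1−p₀)/n) = √(0.13844/720) = 0.013867.
z = (0.208333 − 0.166)/0.013867 = 0.042333/0.013867 = 3.053.
p-value = 2·P(Z > 3.053) ≈ 0.0023, so at α = 0.1 we reject H₀.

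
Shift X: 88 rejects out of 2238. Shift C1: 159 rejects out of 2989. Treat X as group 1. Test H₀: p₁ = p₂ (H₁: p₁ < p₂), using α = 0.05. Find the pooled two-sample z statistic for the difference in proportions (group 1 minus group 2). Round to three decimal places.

z = -2.339

p̂₁ = 88/2238 = 0.039321, p̂₂ = 159/2989 = 0.053195.
Pooled p̂ = (88+159)/(2238+2989) = 247/5227 = 0.047255.
SE = √(p̂(1−p̂)(1/n₁+1/n₂)) = √(0.047255·0.952745·0.000781388) = √(3.51793e-05) = 0.005931.
z = (0.039321 − 0.053195)/0.005931 = -0.013874/0.005931 = -2.339.
p-value = P(Z < -2.339) ≈ 0.0097. With α = 0.05, reject H₀.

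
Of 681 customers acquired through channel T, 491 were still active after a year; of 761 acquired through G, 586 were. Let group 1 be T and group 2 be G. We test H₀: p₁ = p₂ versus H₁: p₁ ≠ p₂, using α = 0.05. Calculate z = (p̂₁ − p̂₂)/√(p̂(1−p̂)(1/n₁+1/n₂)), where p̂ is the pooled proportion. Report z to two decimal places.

z = -2.14

p̂₁ = 491/681 ≈ 0.7210, p̂₂ = 586/761 ≈ 0.7700.
Pooled p̂ = (491+586)/(681+761) = 1077/1442 = 0.7469.
SE = √(0.189051 × 0.00278249) = 0.0229.
z = (0.7210 − 0.7700)/0.0229 = -0.0490/0.0229 = -2.14.
p-value = 2·P(Z > 2.138) ≈ 0.0325; since p < α = 0.05, reject H₀.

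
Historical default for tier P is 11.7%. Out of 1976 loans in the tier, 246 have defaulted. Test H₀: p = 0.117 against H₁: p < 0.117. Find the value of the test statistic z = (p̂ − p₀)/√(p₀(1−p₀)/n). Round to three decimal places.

p̂ = 246/1976 ≈ 0.12449.
SE = √(p₀(1−p₀)/n) = √(0.10331/1976) = 0.00723.
z = (0.12449 − 0.117)/0.00723 = 0.00749/0.00723 = 1.036.

z = 1.036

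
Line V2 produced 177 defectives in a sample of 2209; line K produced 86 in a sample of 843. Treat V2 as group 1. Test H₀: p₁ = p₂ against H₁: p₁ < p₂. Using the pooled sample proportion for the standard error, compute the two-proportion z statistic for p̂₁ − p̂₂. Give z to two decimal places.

p̂₁ = 177/2209 ≈ 0.08013, p̂₂ = 86/843 ≈ 0.10202.
Pooled p̂ = (177+86)/(2209+843) = 263/3052 = 0.08617.
SE = √(0.0787472 × 0.00163893) = 0.01136.
z = (0.08013 − 0.10202)/0.01136 = -0.02189/0.01136 = -1.93.
p-value = P(Z < -1.927) ≈ 0.0270.

z = -1.93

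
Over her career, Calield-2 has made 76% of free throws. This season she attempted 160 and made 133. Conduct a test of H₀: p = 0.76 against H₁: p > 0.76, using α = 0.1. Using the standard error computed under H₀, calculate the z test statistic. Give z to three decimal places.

p̂ = 133/160 = 0.83125.
Under H₀, SE = √(0.76·0.24/160) = √(0.00114) = 0.03376.
z = (0.83125 − 0.76)/0.03376 = 0.07125/0.03376 = 2.110.
p-value = P(Z > 2.110) ≈ 0.0174. With α = 0.1, reject H₀.

z = 2.110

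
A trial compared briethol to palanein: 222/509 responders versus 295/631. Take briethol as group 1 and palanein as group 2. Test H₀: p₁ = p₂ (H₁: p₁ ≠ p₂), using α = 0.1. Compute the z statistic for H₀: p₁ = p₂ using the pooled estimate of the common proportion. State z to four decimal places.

p̂₁ = 222/509 = 0.4361493, p̂₂ = 295/631 = 0.4675119.
Pooled p̂ = (222+295)/(509+631) = 517/1140 = 0.4535088.
SE = √(p̂(1−p̂)(1/n₁+1/n₂)) = √(0.4535088·0.5464912·0.00354942) = √(0.000879684) = 0.0296595.
z = (0.4361493 − 0.4675119)/0.0296595 = -0.0313626/0.0296595 = -1.0574.
p-value = 2·P(Z > 1.057) ≈ 0.2903. With α = 0.1, fail to reject H₀.

z = -1.0574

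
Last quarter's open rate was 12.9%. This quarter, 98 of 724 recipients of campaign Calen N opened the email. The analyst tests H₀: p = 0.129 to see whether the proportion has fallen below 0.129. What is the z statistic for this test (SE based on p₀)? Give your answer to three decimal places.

z = 0.510

p̂ = 98/724 = 0.13536.
SE = √(p₀(1−p₀)/n) = √(0.11236/724) = 0.01246.
z = (0.13536 − 0.129)/0.01246 = 0.00636/0.01246 = 0.510.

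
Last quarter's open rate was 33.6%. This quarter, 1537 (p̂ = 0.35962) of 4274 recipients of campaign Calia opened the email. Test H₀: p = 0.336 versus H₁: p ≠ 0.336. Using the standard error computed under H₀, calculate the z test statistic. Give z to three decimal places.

p̂ = 1537/4274 ≈ 0.359616.
SE = √(p₀(1−p₀)/n) = √(0.2231/4274) = 0.007225.
z = (0.359616 − 0.336)/0.007225 = 0.023616/0.007225 = 3.269.
Two-sided p-value ≈ 2·Φ(−3.269) = 0.0011.

z = 3.269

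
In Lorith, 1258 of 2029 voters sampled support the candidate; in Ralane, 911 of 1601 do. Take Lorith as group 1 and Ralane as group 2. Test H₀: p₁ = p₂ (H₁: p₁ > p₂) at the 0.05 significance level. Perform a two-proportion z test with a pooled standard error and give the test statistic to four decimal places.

z = 3.1105

p̂₁ = 1258/2029 ≈ 0.620010, p̂₂ = 911/1601 ≈ 0.569019.
Pooled p̂ = (1258+911)/(2029+1601) = 2169/3630 = 0.597521.
SE = √(0.24049 × 0.00111746) = 0.016393.
z = (0.620010 − 0.569019)/0.016393 = 0.050991/0.016393 = 3.1105.
p-value = P(Z > 3.110) ≈ 0.0009. With α = 0.05, reject H₀.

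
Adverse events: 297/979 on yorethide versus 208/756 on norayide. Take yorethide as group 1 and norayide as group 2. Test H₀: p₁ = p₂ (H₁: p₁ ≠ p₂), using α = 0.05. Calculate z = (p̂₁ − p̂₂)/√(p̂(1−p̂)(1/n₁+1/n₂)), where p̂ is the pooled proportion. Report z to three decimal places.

p̂₁ = 297/979 ≈ 0.30337, p̂₂ = 208/756 ≈ 0.27513.
Pooled p̂ = (297+208)/(979+756) = 505/1735 = 0.29107.
SE = √(0.206347 × 0.0023442) = 0.02199.
z = (0.30337 − 0.27513)/0.02199 = 0.02824/0.02199 = 1.284.
Two-sided p-value ≈ 2·Φ(−1.284) = 0.1992. With α = 0.05, fail to reject H₀.

z = 1.284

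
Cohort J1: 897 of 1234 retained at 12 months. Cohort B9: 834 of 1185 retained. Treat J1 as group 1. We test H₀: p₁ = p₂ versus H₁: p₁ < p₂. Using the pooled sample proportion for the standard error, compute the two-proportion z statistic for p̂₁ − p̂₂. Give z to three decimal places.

z = 1.259

p̂₁ = 897/1234 ≈ 0.72690, p̂₂ = 834/1185 ≈ 0.70380.
Pooled p̂ = (897+834)/(1234+1185) = 1731/2419 = 0.71558.
SE = √(p̂(1−p̂)(1/n₁+1/n₂)) = √(0.71558·0.28442·0.00165425) = √(0.000336679) = 0.01835.
z = (0.72690 − 0.70380)/0.01835 = 0.02310/0.01835 = 1.259.
p-value = P(Z < 1.259) ≈ 0.8960.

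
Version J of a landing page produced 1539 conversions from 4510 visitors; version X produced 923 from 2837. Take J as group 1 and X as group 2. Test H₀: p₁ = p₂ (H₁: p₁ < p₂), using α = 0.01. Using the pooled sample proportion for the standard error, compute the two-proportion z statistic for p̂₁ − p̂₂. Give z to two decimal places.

z = 1.41

p̂₁ = 1539/4510 = 0.3412, p̂₂ = 923/2837 = 0.3253.
Pooled p̂ = (1539+923)/(4510+2837) = 2462/7347 = 0.3351.
SE = √(0.222809 × 0.000574215) = 0.0113.
z = (0.3412 − 0.3253)/0.0113 = 0.0159/0.0113 = 1.41.
p-value = P(Z < 1.406) ≈ 0.9201; since p > α = 0.01, fail to reject H₀.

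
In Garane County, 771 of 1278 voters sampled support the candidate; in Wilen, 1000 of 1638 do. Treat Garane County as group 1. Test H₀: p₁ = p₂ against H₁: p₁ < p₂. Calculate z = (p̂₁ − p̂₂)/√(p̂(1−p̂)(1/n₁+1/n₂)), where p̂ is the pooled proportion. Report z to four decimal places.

z = -0.3958

p̂₁ = 771/1278 ≈ 0.6032864, p̂₂ = 1000/1638 ≈ 0.6105006.
Pooled p̂ = (771+1000)/(1278+1638) = 1771/2916 = 0.6073388.
SE = √(p̂(1−p̂)(1/n₁+1/n₂)) = √(0.6073388·0.3926612·0.00139297) = √(0.000332194) = 0.0182262.
z = (0.6032864 − 0.6105006)/0.0182262 = -0.0072142/0.0182262 = -0.3958.
p-value = P(Z < -0.396) ≈ 0.3461.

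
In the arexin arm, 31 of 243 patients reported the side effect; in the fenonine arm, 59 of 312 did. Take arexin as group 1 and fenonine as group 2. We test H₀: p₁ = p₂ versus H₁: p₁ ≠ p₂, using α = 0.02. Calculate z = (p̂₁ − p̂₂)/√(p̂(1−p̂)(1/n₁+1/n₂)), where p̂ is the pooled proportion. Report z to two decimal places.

p̂₁ = 31/243 = 0.1276, p̂₂ = 59/312 = 0.1891.
Pooled p̂ = (31+59)/(243+312) = 90/555 = 0.1622.
SE = √(0.135866 × 0.00732035) = 0.0315.
z = (0.1276 − 0.1891)/0.0315 = -0.0615/0.0315 = -1.95.
Two-sided p-value ≈ 2·Φ(−1.951) = 0.0511; since p > α = 0.02, fail to reject H₀.

z = -1.95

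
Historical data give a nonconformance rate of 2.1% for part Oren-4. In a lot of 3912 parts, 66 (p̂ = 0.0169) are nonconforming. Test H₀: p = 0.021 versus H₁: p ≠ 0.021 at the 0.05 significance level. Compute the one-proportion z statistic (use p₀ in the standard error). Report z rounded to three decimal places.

p̂ = 66/3912 ≈ 0.016871.
SE = √(p₀(1−p₀)/n) = √(0.020559/3912) = 0.002292.
z = (0.016871 − 0.021)/0.002292 = -0.004129/0.002292 = -1.801.
p-value = 2·P(Z > 1.801) ≈ 0.0717. With α = 0.05, fail to reject H₀.

z = -1.801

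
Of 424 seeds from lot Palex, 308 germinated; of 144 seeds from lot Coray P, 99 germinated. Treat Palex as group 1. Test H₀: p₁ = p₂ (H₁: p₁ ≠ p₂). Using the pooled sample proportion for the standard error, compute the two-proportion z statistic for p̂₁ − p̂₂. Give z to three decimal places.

z = 0.895

p̂₁ = 308/424 = 0.72642, p̂₂ = 99/144 = 0.68750.
Pooled p̂ = (308+99)/(424+144) = 407/568 = 0.71655.
SE = √(0.203106 × 0.00930294) = 0.04347.
z = (0.72642 − 0.68750)/0.04347 = 0.03892/0.04347 = 0.895.
p-value = 2·P(Z > 0.895) ≈ 0.3707.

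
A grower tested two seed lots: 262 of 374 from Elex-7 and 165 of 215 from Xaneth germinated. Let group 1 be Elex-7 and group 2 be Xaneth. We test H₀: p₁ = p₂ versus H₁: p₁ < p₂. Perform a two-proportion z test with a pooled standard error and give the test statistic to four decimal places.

p̂₁ = 262/374 ≈ 0.700535, p̂₂ = 165/215 ≈ 0.767442.
Pooled p̂ = (262+165)/(374+215) = 427/589 = 0.724958.
SE = √(0.199394 × 0.00732496) = 0.038217.
z = (0.700535 − 0.767442)/0.038217 = -0.066907/0.038217 = -1.7507.
p-value = P(Z < -1.751) ≈ 0.0400.

z = -1.7507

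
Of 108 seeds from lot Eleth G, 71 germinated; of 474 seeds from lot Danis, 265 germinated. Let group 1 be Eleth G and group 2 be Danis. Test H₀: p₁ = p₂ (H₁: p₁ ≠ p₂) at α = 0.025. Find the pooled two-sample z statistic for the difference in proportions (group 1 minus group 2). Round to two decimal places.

z = 1.87

p̂₁ = 71/108 ≈ 0.6574, p̂₂ = 265/474 ≈ 0.5591.
Pooled p̂ = (71+265)/(108+474) = 336/582 = 0.5773.
SE = √(p̂(1−p̂)(1/n₁+1/n₂)) = √(0.5773·0.4227·0.011369) = √(0.00277427) = 0.0527.
z = (0.6574 − 0.5591)/0.0527 = 0.0983/0.0527 = 1.87.
Two-sided p-value ≈ 2·Φ(−1.867) = 0.0619; since p > α = 0.025, fail to reject H₀.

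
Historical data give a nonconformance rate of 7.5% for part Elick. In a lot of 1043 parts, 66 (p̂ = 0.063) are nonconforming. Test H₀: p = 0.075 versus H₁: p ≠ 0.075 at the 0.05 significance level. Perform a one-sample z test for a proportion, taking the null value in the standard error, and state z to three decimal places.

p̂ = 66/1043 ≈ 0.063279.
Standard error under H₀: √(0.075×0.925/1043) = 0.008156.
z = (0.063279 − 0.075)/0.008156 = -0.011721/0.008156 = -1.437.
Two-sided p-value ≈ 2·Φ(−1.437) = 0.1507, so at α = 0.05 we fail to reject H₀.

z = -1.437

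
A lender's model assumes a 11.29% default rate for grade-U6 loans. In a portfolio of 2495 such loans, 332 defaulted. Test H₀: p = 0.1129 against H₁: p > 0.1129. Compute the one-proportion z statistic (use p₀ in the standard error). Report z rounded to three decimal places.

p̂ = 332/2495 = 0.133066.
Under H₀, SE = √(0.1129·0.8871/2495) = √(4.01417e-05) = 0.006336.
z = (0.133066 − 0.1129)/0.006336 = 0.020166/0.006336 = 3.183.
p-value = P(Z > 3.183) ≈ 0.0007.

z = 3.183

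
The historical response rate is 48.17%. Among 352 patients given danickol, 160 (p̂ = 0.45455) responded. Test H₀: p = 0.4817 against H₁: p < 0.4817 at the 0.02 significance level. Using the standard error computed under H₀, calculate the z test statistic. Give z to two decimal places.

p̂ = 160/352 = 0.4545.
SE = √(p₀(1−p₀)/n) = √(0.24967/352) = 0.0266.
z = (0.4545 − 0.4817)/0.0266 = -0.0272/0.0266 = -1.02.
p-value = P(Z < -1.020) ≈ 0.1540, so at α = 0.02 we fail to reject H₀.

z = -1.02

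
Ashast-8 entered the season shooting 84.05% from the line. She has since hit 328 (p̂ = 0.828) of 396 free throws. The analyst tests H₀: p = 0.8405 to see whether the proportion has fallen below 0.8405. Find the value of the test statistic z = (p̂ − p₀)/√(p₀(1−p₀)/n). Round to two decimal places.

z = -0.66

p̂ = 328/396 ≈ 0.8283.
SE = √(p₀(1−p₀)/n) = √(0.13406/396) = 0.0184.
z = (0.8283 − 0.8405)/0.0184 = -0.0122/0.0184 = -0.66.
p-value = P(Z < -0.664) ≈ 0.2533.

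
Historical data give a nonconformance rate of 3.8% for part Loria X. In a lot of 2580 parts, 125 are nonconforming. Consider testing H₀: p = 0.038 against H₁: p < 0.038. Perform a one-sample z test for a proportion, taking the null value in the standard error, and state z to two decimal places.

z = 2.78

p̂ = 125/2580 ≈ 0.04845.
Standard error under H₀: √(0.038×0.962/2580) = 0.00376.
z = (0.04845 − 0.038)/0.00376 = 0.01045/0.00376 = 2.78.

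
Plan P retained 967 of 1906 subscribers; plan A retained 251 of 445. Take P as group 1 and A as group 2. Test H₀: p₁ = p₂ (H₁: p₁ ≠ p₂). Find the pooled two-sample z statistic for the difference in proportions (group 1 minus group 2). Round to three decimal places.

z = -2.155

p̂₁ = 967/1906 ≈ 0.50735, p̂₂ = 251/445 ≈ 0.56404.
Pooled p̂ = (967+251)/(1906+445) = 1218/2351 = 0.51808.
SE = √(p̂(1−p̂)(1/n₁+1/n₂)) = √(0.51808·0.48192·0.00277185) = √(0.000692057) = 0.02631.
z = (0.50735 − 0.56404)/0.02631 = -0.05669/0.02631 = -2.155.
Two-sided p-value ≈ 2·Φ(−2.155) = 0.0311.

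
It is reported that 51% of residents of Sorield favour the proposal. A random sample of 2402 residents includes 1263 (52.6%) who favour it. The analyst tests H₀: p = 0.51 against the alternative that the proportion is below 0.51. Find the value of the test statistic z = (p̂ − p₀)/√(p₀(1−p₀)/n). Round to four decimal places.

z = 1.5502

p̂ = 1263/2402 ≈ 0.525812.
SE = √(p₀(1−p₀)/n) = √(0.2499/2402) = 0.010200.
z = (0.525812 − 0.51)/0.010200 = 0.015812/0.010200 = 1.5502.
p-value = P(Z < 1.550) ≈ 0.9395.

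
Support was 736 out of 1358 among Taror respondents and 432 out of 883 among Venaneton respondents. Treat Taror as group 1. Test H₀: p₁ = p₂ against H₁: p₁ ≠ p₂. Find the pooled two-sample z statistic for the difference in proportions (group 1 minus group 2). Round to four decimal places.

z = 2.4418

p̂₁ = 736/1358 = 0.5419735, p̂₂ = 432/883 = 0.4892412.
Pooled p̂ = (736+432)/(1358+883) = 1168/2241 = 0.5211959.
SE = √(0.249551 × 0.00186888) = 0.0215958.
z = (0.5419735 − 0.4892412)/0.0215958 = 0.0527323/0.0215958 = 2.4418.
p-value = 2·P(Z > 2.442) ≈ 0.0146.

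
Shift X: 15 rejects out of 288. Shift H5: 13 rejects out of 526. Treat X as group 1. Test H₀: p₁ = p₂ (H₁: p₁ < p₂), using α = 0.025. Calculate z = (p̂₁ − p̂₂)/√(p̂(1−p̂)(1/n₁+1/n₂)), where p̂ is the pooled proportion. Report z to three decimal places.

p̂₁ = 15/288 ≈ 0.05208, p̂₂ = 13/526 ≈ 0.02471.
Pooled p̂ = (15+13)/(288+526) = 28/814 = 0.03440.
SE = √(p̂(1−p̂)(1/n₁+1/n₂)) = √(0.03440·0.96560·0.00537336) = √(0.000178475) = 0.01336.
z = (0.05208 − 0.02471)/0.01336 = 0.02737/0.01336 = 2.049.
p-value = P(Z < 2.049) ≈ 0.9798, so at α = 0.025 we fail to reject H₀.

z = 2.049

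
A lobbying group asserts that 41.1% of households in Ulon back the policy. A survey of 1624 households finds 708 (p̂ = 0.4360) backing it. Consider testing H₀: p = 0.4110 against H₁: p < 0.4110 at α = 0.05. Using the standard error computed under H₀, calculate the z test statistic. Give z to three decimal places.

p̂ = 708/1624 = 0.43596.
Standard error under H₀: √(0.411×0.589/1624) = 0.01221.
z = (0.43596 − 0.411)/0.01221 = 0.02496/0.01221 = 2.044.
p-value = P(Z < 2.044) ≈ 0.9795. With α = 0.05, fail to reject H₀.

z = 2.044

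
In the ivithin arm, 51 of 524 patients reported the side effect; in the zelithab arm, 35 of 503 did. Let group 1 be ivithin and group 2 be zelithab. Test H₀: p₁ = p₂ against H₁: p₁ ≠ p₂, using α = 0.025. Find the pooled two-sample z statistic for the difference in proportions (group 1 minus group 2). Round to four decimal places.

z = 1.6047

p̂₁ = 51/524 = 0.0973282, p̂₂ = 35/503 = 0.0695825.
Pooled p̂ = (51+35)/(524+503) = 86/1027 = 0.0837390.
SE = √(p̂(1−p̂)(1/n₁+1/n₂)) = √(0.0837390·0.9162610·0.00389647) = √(0.000298964) = 0.0172906.
z = (0.0973282 − 0.0695825)/0.0172906 = 0.0277457/0.0172906 = 1.6047.
p-value = 2·P(Z > 1.605) ≈ 0.1086, so at α = 0.025 we fail to reject H₀.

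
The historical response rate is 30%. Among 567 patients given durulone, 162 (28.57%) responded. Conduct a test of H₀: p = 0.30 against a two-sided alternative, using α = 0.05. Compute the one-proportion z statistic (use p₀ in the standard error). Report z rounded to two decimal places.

p̂ = 162/567 ≈ 0.2857.
Under H₀, SE = √(0.3·0.7/567) = √(0.00037037) = 0.0192.
z = (0.2857 − 0.3)/0.0192 = -0.0143/0.0192 = -0.74.
Two-sided p-value ≈ 2·Φ(−0.742) = 0.4579. With α = 0.05, fail to reject H₀.

z = -0.74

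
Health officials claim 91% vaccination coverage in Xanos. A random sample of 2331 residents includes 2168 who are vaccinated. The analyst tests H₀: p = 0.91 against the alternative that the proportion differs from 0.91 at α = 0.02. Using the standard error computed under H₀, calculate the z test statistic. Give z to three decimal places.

p̂ = 2168/2331 ≈ 0.9300729.
SE = √(p₀(1−p₀)/n) = √(0.0819/2331) = 0.0059275.
z = (0.9300729 − 0.91)/0.0059275 = 0.0200729/0.0059275 = 3.386.
Two-sided p-value ≈ 2·Φ(−3.386) = 0.0007. With α = 0.02, reject H₀.

z = 3.386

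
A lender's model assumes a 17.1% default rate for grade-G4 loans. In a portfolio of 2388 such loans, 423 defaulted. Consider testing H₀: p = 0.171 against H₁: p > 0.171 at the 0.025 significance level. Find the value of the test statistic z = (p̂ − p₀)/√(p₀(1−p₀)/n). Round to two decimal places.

p̂ = 423/2388 = 0.17714.
SE = √(p₀(1−p₀)/n) = √(0.14176/2388) = 0.00770.
z = (0.17714 − 0.171)/0.00770 = 0.00614/0.00770 = 0.80.
p-value = P(Z > 0.796) ≈ 0.2129; since p > α = 0.025, fail to reject H₀.

z = 0.80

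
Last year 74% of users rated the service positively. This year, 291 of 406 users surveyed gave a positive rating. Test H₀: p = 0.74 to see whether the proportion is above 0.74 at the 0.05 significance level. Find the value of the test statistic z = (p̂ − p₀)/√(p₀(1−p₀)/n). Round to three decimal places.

z = -1.068

p̂ = 291/406 = 0.71675.
Under H₀, SE = √(0.74·0.26/406) = √(0.000473892) = 0.02177.
z = (0.71675 − 0.74)/0.02177 = -0.02325/0.02177 = -1.068.
p-value = P(Z > -1.068) ≈ 0.8573. With α = 0.05, fail to reject H₀.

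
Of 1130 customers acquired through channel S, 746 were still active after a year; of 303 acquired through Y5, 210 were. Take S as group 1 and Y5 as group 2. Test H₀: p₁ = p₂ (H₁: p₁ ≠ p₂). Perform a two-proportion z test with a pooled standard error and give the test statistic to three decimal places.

p̂₁ = 746/1130 ≈ 0.66018, p̂₂ = 210/303 ≈ 0.69307.
Pooled p̂ = (746+210)/(1130+303) = 956/1433 = 0.66713.
SE = √(p̂(1−p̂)(1/n₁+1/n₂)) = √(0.66713·0.33287·0.00418529) = √(0.000929414) = 0.03049.
z = (0.66018 − 0.69307)/0.03049 = -0.03289/0.03049 = -1.079.

z = -1.079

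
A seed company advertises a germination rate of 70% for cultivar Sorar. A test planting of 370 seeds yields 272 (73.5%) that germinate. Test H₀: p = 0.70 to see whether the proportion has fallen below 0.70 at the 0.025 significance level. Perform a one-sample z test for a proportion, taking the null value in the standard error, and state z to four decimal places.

p̂ = 272/370 ≈ 0.735135.
SE = √(p₀(1−p₀)/n) = √(0.21/370) = 0.023824.
z = (0.735135 − 0.7)/0.023824 = 0.035135/0.023824 = 1.4748.
p-value = P(Z < 1.475) ≈ 0.9299; since p > α = 0.025, fail to reject H₀.

z = 1.4748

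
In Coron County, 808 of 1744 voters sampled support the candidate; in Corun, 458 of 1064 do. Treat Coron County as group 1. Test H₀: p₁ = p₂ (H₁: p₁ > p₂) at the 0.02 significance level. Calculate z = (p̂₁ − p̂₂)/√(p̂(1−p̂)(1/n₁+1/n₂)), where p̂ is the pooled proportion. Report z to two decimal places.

z = 1.70

p̂₁ = 808/1744 ≈ 0.46330, p̂₂ = 458/1064 ≈ 0.43045.
Pooled p̂ = (808+458)/(1744+1064) = 1266/2808 = 0.45085.
SE = √(p̂(1−p̂)(1/n₁+1/n₂)) = √(0.45085·0.54915·0.00151324) = √(0.000374656) = 0.01936.
z = (0.46330 − 0.43045)/0.01936 = 0.03285/0.01936 = 1.70.
p-value = P(Z > 1.697) ≈ 0.0448; since p > α = 0.02, fail to reject H₀.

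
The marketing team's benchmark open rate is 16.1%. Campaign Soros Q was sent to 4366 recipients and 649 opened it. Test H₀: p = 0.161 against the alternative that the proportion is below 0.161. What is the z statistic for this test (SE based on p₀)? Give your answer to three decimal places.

z = -2.221

p̂ = 649/4366 = 0.14865.
Under H₀, SE = √(0.161·0.839/4366) = √(3.09388e-05) = 0.00556.
z = (0.14865 − 0.161)/0.00556 = -0.01235/0.00556 = -2.221.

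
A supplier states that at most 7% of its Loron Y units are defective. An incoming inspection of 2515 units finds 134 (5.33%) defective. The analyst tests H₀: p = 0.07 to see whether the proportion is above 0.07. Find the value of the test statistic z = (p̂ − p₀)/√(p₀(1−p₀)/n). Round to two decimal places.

z = -3.29

p̂ = 134/2515 ≈ 0.053280.
Standard error under H₀: √(0.07×0.93/2515) = 0.005088.
z = (0.053280 − 0.07)/0.005088 = -0.016720/0.005088 = -3.29.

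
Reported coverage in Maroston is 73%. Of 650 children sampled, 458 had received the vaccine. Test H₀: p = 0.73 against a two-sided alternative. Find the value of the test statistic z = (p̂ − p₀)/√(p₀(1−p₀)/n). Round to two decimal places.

p̂ = 458/650 ≈ 0.7046.
Under H₀, SE = √(0.73·0.27/650) = √(0.000303231) = 0.0174.
z = (0.7046 − 0.73)/0.0174 = -0.0254/0.0174 = -1.46.
Two-sided p-value ≈ 2·Φ(−1.458) = 0.1449.

z = -1.46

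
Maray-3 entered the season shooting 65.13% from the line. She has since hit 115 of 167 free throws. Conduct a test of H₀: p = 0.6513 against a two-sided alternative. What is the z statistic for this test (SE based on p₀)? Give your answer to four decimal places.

z = 1.0121

p̂ = 115/167 ≈ 0.688623.
Under H₀, SE = √(0.6513·0.3487/167) = √(0.00135993) = 0.036877.
z = (0.688623 − 0.6513)/0.036877 = 0.037323/0.036877 = 1.0121.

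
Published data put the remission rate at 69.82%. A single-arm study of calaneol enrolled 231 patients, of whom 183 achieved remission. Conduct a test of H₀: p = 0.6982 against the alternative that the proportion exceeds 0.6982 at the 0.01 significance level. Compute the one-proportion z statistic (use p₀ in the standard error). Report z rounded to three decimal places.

p̂ = 183/231 ≈ 0.79221.
Standard error under H₀: √(0.6982×0.3018/231) = 0.03020.
z = (0.79221 − 0.6982)/0.03020 = 0.09401/0.03020 = 3.113.
p-value = P(Z > 3.113) ≈ 0.0009. With α = 0.01, reject H₀.

z = 3.113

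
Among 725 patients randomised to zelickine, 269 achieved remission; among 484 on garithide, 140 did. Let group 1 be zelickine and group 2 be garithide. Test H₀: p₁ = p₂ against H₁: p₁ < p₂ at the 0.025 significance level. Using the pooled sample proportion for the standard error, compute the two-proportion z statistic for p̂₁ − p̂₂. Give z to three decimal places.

z = 2.945

p̂₁ = 269/725 = 0.37103, p̂₂ = 140/484 = 0.28926.
Pooled p̂ = (269+140)/(725+484) = 409/1209 = 0.33830.
SE = √(p̂(1−p̂)(1/n₁+1/n₂)) = √(0.33830·0.66170·0.00344543) = √(0.000771265) = 0.02777.
z = (0.37103 − 0.28926)/0.02777 = 0.08177/0.02777 = 2.945.
p-value = P(Z < 2.945) ≈ 0.9984, so at α = 0.025 we fail to reject H₀.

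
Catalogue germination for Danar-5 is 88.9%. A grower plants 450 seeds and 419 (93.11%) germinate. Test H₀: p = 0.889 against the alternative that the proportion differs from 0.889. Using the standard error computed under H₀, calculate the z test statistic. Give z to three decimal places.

z = 2.844

p̂ = 419/450 ≈ 0.931111.
SE = √(p₀(1−p₀)/n) = √(0.098679/450) = 0.014808.
z = (0.931111 − 0.889)/0.014808 = 0.042111/0.014808 = 2.844.
p-value = 2·P(Z > 2.844) ≈ 0.0045.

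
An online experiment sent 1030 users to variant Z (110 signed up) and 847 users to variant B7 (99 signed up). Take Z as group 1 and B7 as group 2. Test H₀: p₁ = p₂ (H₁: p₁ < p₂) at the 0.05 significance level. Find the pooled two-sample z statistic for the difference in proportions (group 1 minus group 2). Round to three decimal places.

p̂₁ = 110/1030 ≈ 0.10680, p̂₂ = 99/847 ≈ 0.11688.
Pooled p̂ = (110+99)/(1030+847) = 209/1877 = 0.11135.
SE = √(p̂(1−p̂)(1/n₁+1/n₂)) = √(0.11135·0.88865·0.00215151) = √(0.000212891) = 0.01459.
z = (0.10680 − 0.11688)/0.01459 = -0.01008/0.01459 = -0.691.
p-value = P(Z < -0.691) ≈ 0.2447. With α = 0.05, fail to reject H₀.

z = -0.691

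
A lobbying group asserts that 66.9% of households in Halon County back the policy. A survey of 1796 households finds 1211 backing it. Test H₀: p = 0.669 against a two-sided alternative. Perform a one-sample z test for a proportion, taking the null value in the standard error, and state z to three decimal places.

p̂ = 1211/1796 ≈ 0.674276.
Standard error under H₀: √(0.669×0.331/1796) = 0.011104.
z = (0.674276 − 0.669)/0.011104 = 0.005276/0.011104 = 0.475.
p-value = 2·P(Z > 0.475) ≈ 0.6347.

z = 0.475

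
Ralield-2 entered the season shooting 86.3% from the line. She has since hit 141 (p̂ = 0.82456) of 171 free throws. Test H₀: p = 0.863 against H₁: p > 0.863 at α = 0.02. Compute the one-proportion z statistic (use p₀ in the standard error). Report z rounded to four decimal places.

p̂ = 141/171 ≈ 0.824561.
SE = √(p₀(1−p₀)/n) = √(0.11823/171) = 0.026295.
z = (0.824561 − 0.863)/0.026295 = -0.038439/0.026295 = -1.4618.
p-value = P(Z > -1.462) ≈ 0.9281, so at α = 0.02 we fail to reject H₀.

z = -1.4618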